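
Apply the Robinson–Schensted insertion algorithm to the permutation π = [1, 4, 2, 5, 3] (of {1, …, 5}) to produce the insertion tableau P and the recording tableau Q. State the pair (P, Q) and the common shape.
P = [1, 2, 3] / [4, 5];  Q = [1, 2, 4] / [3, 5];  common shape = (3, 2)

Row-insert the values π_1, π_2, … into P one at a time, bumping the leftmost entry strictly greater than the inserted value down to the next row. The recording tableau Q records, in position (i, j), the step at which that cell was added to P.
  Insert 1 (step 1): P = [1];  Q = [1]
  Insert 4 (step 2): P = [1, 4];  Q = [1, 2]
  Insert 2 (step 3): P = [1, 2] / [4];  Q = [1, 2] / [3]
  Insert 5 (step 4): P = [1, 2, 5] / [4];  Q = [1, 2, 4] / [3]
  Insert 3 (step 5): P = [1, 2, 3] / [4, 5];  Q = [1, 2, 4] / [3, 5]
Final shape: (3, 2).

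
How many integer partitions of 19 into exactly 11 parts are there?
p(19, 11 parts) = 22

Partitions of n into exactly k parts are in bijection with partitions of n − k into at most k parts (subtract 1 from each part). So p(19, exactly 11) = p(8, parts ≤ 11). Computing via the recurrence p(m, j) = p(m, j−1) + p(m−j, j) gives 22.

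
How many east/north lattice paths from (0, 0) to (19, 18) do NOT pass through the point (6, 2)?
Number of paths = 15772442280

Total paths from (0, 0) to (19, 18): C(37, 19) = 17672631900. Paths through (6, 2): (paths (0, 0) → (6, 2)) × (paths (6, 2) → (19, 18)) = C(8, 6) · C(29, 13) = 28 · 67863915 = 1900189620. Avoidance count = 17672631900 − 1900189620 = 15772442280.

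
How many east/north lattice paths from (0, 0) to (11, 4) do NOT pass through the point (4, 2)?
Number of paths = 825

Total paths from (0, 0) to (11, 4): C(15, 11) = 1365. Paths through (4, 2): (paths (0, 0) → (4, 2)) × (paths (4, 2) → (11, 4)) = C(6, 4) · C(9, 7) = 15 · 36 = 540. Avoidance count = 1365 − 540 = 825.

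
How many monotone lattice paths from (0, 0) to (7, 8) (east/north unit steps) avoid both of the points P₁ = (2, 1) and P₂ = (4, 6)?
Number of paths = 2589

Inclusion–exclusion. Total paths: C(15, 7) = 6435. Through P₁: C(3, 2)·C(12, 5) = 2376. Through P₂: C(10, 4)·C(5, 3) = 2100. Since P₁ is strictly southwest of P₂, a monotone path through both must visit P₁ then P₂; paths through both = C(3, 2)·C(7, 2)·C(5, 3) = 630. Avoid both = 6435 − 2376 − 2100 + 630 = 2589.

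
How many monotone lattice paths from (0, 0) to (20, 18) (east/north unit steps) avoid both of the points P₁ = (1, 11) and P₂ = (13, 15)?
Number of paths = 29079668610

Inclusion–exclusion. Total paths: C(38, 20) = 33578000610. Through P₁: C(12, 1)·C(26, 19) = 7893600. Through P₂: C(28, 13)·C(10, 7) = 4493059200. Since P₁ is strictly southwest of P₂, a monotone path through both must visit P₁ then P₂; paths through both = C(12, 1)·C(16, 12)·C(10, 7) = 2620800. Avoid both = 33578000610 − 7893600 − 4493059200 + 2620800 = 29079668610.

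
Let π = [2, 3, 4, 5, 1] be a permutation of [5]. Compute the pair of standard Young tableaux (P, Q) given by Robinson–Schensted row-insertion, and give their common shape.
P = [1, 3, 4, 5] / [2];  Q = [1, 2, 3, 4] / [5];  common shape = (4, 1)

Row-insert the values π_1, π_2, … into P one at a time, bumping the leftmost entry strictly greater than the inserted value down to the next row. The recording tableau Q records, in position (i, j), the step at which that cell was added to P.
  Insert 2 (step 1): P = [2];  Q = [1]
  Insert 3 (step 2): P = [2, 3];  Q = [1, 2]
  Insert 4 (step 3): P = [2, 3, 4];  Q = [1, 2, 3]
  Insert 5 (step 4): P = [2, 3, 4, 5];  Q = [1, 2, 3, 4]
  Insert 1 (step 5): P = [1, 3, 4, 5] / [2];  Q = [1, 2, 3, 4] / [5]
Final shape: (4, 1).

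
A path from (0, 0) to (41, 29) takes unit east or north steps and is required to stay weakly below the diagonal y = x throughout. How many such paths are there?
Number of paths = 12535202452192780360

By the reflection principle (André's argument), the number of monotone paths to (41, 29) with n ≤ m that never go above y = x is C(70, 41) − C(70, 42) = 40498346384007444240 − 27963143931814663880 = 12535202452192780360.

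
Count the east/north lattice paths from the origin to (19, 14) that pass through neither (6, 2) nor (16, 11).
Number of paths = 464174580

Inclusion–exclusion. Total paths: C(33, 19) = 818809200. Through P₁: C(8, 6)·C(25, 13) = 145608400. Through P₂: C(27, 16)·C(6, 3) = 260757900. Since P₁ is strictly southwest of P₂, a monotone path through both must visit P₁ then P₂; paths through both = C(8, 6)·C(19, 10)·C(6, 3) = 51731680. Avoid both = 818809200 − 145608400 − 260757900 + 51731680 = 464174580.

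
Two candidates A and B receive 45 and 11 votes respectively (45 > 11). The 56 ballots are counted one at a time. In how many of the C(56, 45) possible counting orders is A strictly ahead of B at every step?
Strict-lead orderings = 90404916420

Total orderings of the 56 votes with 45 for A: C(56, 45) = 148902215280. By the Bertrand ballot formula (Cycle Lemma / reflection principle), the number of orderings in which A is strictly ahead of B throughout is (p − q)/(p + q) · C(p + q, p) = (45 − 11)/(45 + 11) · 148902215280 = 90404916420.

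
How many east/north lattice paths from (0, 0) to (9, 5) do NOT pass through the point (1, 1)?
Number of paths = 1012

Total paths from (0, 0) to (9, 5): C(14, 9) = 2002. Paths through (1, 1): (paths (0, 0) → (1, 1)) × (paths (1, 1) → (9, 5)) = C(2, 1) · C(12, 8) = 2 · 495 = 990. Avoidance count = 2002 − 990 = 1012.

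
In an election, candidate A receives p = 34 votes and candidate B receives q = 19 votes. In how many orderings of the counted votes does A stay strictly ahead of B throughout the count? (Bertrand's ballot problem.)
Strict-lead orderings = 33688403180250

Total orderings of the 53 votes with 34 for A: C(53, 34) = 119032357903550. By the Bertrand ballot formula (Cycle Lemma / reflection principle), the number of orderings in which A is strictly ahead of B throughout is (p − q)/(p + q) · C(p + q, p) = (34 − 19)/(34 + 19) · 119032357903550 = 33688403180250.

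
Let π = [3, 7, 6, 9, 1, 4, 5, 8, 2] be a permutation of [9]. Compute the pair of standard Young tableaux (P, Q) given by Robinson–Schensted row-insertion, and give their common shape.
P = [1, 2, 5, 8] / [3, 4, 9] / [6] / [7];  Q = [1, 2, 4, 8] / [3, 6, 7] / [5] / [9];  common shape = (4, 3, 1, 1)

Row-insert the values π_1, π_2, … into P one at a time, bumping the leftmost entry strictly greater than the inserted value down to the next row. The recording tableau Q records, in position (i, j), the step at which that cell was added to P.
  Insert 3 (step 1): P = [3];  Q = [1]
  Insert 7 (step 2): P = [3, 7];  Q = [1, 2]
  Insert 6 (step 3): P = [3, 6] / [7];  Q = [1, 2] / [3]
  Insert 9 (step 4): P = [3, 6, 9] / [7];  Q = [1, 2, 4] / [3]
  Insert 1 (step 5): P = [1, 6, 9] / [3] / [7];  Q = [1, 2, 4] / [3] / [5]
  Insert 4 (step 6): P = [1, 4, 9] / [3, 6] / [7];  Q = [1, 2, 4] / [3, 6] / [5]
  Insert 5 (step 7): P = [1, 4, 5] / [3, 6, 9] / [7];  Q = [1, 2, 4] / [3, 6, 7] / [5]
  Insert 8 (step 8): P = [1, 4, 5, 8] / [3, 6, 9] / [7];  Q = [1, 2, 4, 8] / [3, 6, 7] / [5]
  Insert 2 (step 9): P = [1, 2, 5, 8] / [3, 4, 9] / [6] / [7];  Q = [1, 2, 4, 8] / [3, 6, 7] / [5] / [9]
Final shape: (4, 3, 1, 1).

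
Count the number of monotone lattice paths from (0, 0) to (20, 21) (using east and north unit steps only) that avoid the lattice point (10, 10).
Number of paths = 203962539924

Total paths from (0, 0) to (20, 21): C(41, 20) = 269128937220. Paths through (10, 10): (paths (0, 0) → (10, 10)) × (paths (10, 10) → (20, 21)) = C(20, 10) · C(21, 10) = 184756 · 352716 = 65166397296. Avoidance count = 269128937220 − 65166397296 = 203962539924.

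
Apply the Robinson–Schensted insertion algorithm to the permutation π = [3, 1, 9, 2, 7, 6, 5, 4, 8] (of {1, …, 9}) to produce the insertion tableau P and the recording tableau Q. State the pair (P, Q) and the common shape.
P = [1, 2, 4, 8] / [3, 5] / [6] / [7] / [9];  Q = [1, 3, 5, 9] / [2, 4] / [6] / [7] / [8];  common shape = (4, 2, 1, 1, 1)

Row-insert the values π_1, π_2, … into P one at a time, bumping the leftmost entry strictly greater than the inserted value down to the next row. The recording tableau Q records, in position (i, j), the step at which that cell was added to P.
  Insert 3 (step 1): P = [3];  Q = [1]
  Insert 1 (step 2): P = [1] / [3];  Q = [1] / [2]
  Insert 9 (step 3): P = [1, 9] / [3];  Q = [1, 3] / [2]
  Insert 2 (step 4): P = [1, 2] / [3, 9];  Q = [1, 3] / [2, 4]
  Insert 7 (step 5): P = [1, 2, 7] / [3, 9];  Q = [1, 3, 5] / [2, 4]
  Insert 6 (step 6): P = [1, 2, 6] / [3, 7] / [9];  Q = [1, 3, 5] / [2, 4] / [6]
  Insert 5 (step 7): P = [1, 2, 5] / [3, 6] / [7] / [9];  Q = [1, 3, 5] / [2, 4] / [6] / [7]
  Insert 4 (step 8): P = [1, 2, 4] / [3, 5] / [6] / [7] / [9];  Q = [1, 3, 5] / [2, 4] / [6] / [7] / [8]
  Insert 8 (step 9): P = [1, 2, 4, 8] / [3, 5] / [6] / [7] / [9];  Q = [1, 3, 5, 9] / [2, 4] / [6] / [7] / [8]
Final shape: (4, 2, 1, 1, 1).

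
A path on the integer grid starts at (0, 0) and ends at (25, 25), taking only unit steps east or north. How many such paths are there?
Number of paths = 126410606437752

A monotone lattice path from (0, 0) to (25, 25) consists of 25 east steps and 25 north steps in some order, so it is determined by which 25 of the 50 steps are east. The count is C(50, 25) = 126410606437752.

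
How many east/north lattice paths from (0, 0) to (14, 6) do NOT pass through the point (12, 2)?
Number of paths = 37395

Total paths from (0, 0) to (14, 6): C(20, 14) = 38760. Paths through (12, 2): (paths (0, 0) → (12, 2)) × (paths (12, 2) → (14, 6)) = C(14, 12) · C(6, 2) = 91 · 15 = 1365. Avoidance count = 38760 − 1365 = 37395.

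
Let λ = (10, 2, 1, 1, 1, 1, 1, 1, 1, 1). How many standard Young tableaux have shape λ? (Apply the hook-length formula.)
# SYT of shape (10, 2, 1, 1, 1, 1, 1, 1, 1, 1) = 787644

Hook-length formula: f^λ = n! / Π hook(c), product over all cells c of the Young diagram. For λ = (10, 2, 1, 1, 1, 1, 1, 1, 1, 1), n = 20 boxes. Hook lengths by row (left-to-right, top-to-bottom): [19, 10, 8, 7, 6, 5, 4, 3, 2, 1]; [10, 1]; [8]; [7]; [6]; [5]; [4]; [3]; [2]; [1]. Product of hooks = 3088834560000. So f^λ = 20! / 3088834560000 = 2432902008176640000 / 3088834560000 = 787644.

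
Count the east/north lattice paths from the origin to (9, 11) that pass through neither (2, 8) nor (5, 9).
Number of paths = 135230

Inclusion–exclusion. Total paths: C(20, 9) = 167960. Through P₁: C(10, 2)·C(10, 7) = 5400. Through P₂: C(14, 5)·C(6, 4) = 30030. Since P₁ is strictly southwest of P₂, a monotone path through both must visit P₁ then P₂; paths through both = C(10, 2)·C(4, 3)·C(6, 4) = 2700. Avoid both = 167960 − 5400 − 30030 + 2700 = 135230.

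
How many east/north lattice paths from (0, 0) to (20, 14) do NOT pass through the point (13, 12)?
Number of paths = 1204764840

Total paths from (0, 0) to (20, 14): C(34, 20) = 1391975640. Paths through (13, 12): (paths (0, 0) → (13, 12)) × (paths (13, 12) → (20, 14)) = C(25, 13) · C(9, 7) = 5200300 · 36 = 187210800. Avoidance count = 1391975640 − 187210800 = 1204764840.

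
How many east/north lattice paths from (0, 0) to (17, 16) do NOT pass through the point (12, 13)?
Number of paths = 875586310

Total paths from (0, 0) to (17, 16): C(33, 17) = 1166803110. Paths through (12, 13): (paths (0, 0) → (12, 13)) × (paths (12, 13) → (17, 16)) = C(25, 12) · C(8, 5) = 5200300 · 56 = 291216800. Avoidance count = 1166803110 − 291216800 = 875586310.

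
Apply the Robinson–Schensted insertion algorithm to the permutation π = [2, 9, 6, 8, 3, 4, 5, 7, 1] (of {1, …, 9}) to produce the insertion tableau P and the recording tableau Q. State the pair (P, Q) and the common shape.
P = [1, 3, 4, 5, 7] / [2, 8] / [6] / [9];  Q = [1, 2, 4, 7, 8] / [3, 6] / [5] / [9];  common shape = (5, 2, 1, 1)

Row-insert the values π_1, π_2, … into P one at a time, bumping the leftmost entry strictly greater than the inserted value down to the next row. The recording tableau Q records, in position (i, j), the step at which that cell was added to P.
  Insert 2 (step 1): P = [2];  Q = [1]
  Insert 9 (step 2): P = [2, 9];  Q = [1, 2]
  Insert 6 (step 3): P = [2, 6] / [9];  Q = [1, 2] / [3]
  Insert 8 (step 4): P = [2, 6, 8] / [9];  Q = [1, 2, 4] / [3]
  Insert 3 (step 5): P = [2, 3, 8] / [6] / [9];  Q = [1, 2, 4] / [3] / [5]
  Insert 4 (step 6): P = [2, 3, 4] / [6, 8] / [9];  Q = [1, 2, 4] / [3, 6] / [5]
  Insert 5 (step 7): P = [2, 3, 4, 5] / [6, 8] / [9];  Q = [1, 2, 4, 7] / [3, 6] / [5]
  Insert 7 (step 8): P = [2, 3, 4, 5, 7] / [6, 8] / [9];  Q = [1, 2, 4, 7, 8] / [3, 6] / [5]
  Insert 1 (step 9): P = [1, 3, 4, 5, 7] / [2, 8] / [6] / [9];  Q = [1, 2, 4, 7, 8] / [3, 6] / [5] / [9]
Final shape: (5, 2, 1, 1).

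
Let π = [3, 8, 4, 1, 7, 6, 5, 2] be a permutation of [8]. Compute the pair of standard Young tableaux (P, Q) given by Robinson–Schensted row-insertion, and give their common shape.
P = [1, 2, 5] / [3, 4] / [6] / [7] / [8];  Q = [1, 2, 5] / [3, 6] / [4] / [7] / [8];  common shape = (3, 2, 1, 1, 1)

Row-insert the values π_1, π_2, … into P one at a time, bumping the leftmost entry strictly greater than the inserted value down to the next row. The recording tableau Q records, in position (i, j), the step at which that cell was added to P.
  Insert 3 (step 1): P = [3];  Q = [1]
  Insert 8 (step 2): P = [3, 8];  Q = [1, 2]
  Insert 4 (step 3): P = [3, 4] / [8];  Q = [1, 2] / [3]
  Insert 1 (step 4): P = [1, 4] / [3] / [8];  Q = [1, 2] / [3] / [4]
  Insert 7 (step 5): P = [1, 4, 7] / [3] / [8];  Q = [1, 2, 5] / [3] / [4]
  Insert 6 (step 6): P = [1, 4, 6] / [3, 7] / [8];  Q = [1, 2, 5] / [3, 6] / [4]
  Insert 5 (step 7): P = [1, 4, 5] / [3, 6] / [7] / [8];  Q = [1, 2, 5] / [3, 6] / [4] / [7]
  Insert 2 (step 8): P = [1, 2, 5] / [3, 4] / [6] / [7] / [8];  Q = [1, 2, 5] / [3, 6] / [4] / [7] / [8]
Final shape: (3, 2, 1, 1, 1).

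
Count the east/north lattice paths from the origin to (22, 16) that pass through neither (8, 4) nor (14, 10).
Number of paths = 12943273302

Inclusion–exclusion. Total paths: C(38, 22) = 22239974430. Through P₁: C(12, 8)·C(26, 14) = 4780561500. Through P₂: C(24, 14)·C(14, 8) = 5889651768. Since P₁ is strictly southwest of P₂, a monotone path through both must visit P₁ then P₂; paths through both = C(12, 8)·C(12, 6)·C(14, 8) = 1373512140. Avoid both = 22239974430 − 4780561500 − 5889651768 + 1373512140 = 12943273302.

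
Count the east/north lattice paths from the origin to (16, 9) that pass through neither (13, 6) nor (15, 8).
Number of paths = 845291

Inclusion–exclusion. Total paths: C(25, 16) = 2042975. Through P₁: C(19, 13)·C(6, 3) = 542640. Through P₂: C(23, 15)·C(2, 1) = 980628. Since P₁ is strictly southwest of P₂, a monotone path through both must visit P₁ then P₂; paths through both = C(19, 13)·C(4, 2)·C(2, 1) = 325584. Avoid both = 2042975 − 542640 − 980628 + 325584 = 845291.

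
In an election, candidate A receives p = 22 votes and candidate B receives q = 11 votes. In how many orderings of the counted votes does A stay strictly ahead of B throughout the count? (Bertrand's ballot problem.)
Strict-lead orderings = 64512240

Total orderings of the 33 votes with 22 for A: C(33, 22) = 193536720. By the Bertrand ballot formula (Cycle Lemma / reflection principle), the number of orderings in which A is strictly ahead of B throughout is (p − q)/(p + q) · C(p + q, p) = (22 − 11)/(22 + 11) · 193536720 = 64512240.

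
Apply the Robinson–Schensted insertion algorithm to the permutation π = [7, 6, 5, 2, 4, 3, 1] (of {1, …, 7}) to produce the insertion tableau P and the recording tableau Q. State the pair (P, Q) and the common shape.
P = [1, 3] / [2] / [4] / [5] / [6] / [7];  Q = [1, 5] / [2] / [3] / [4] / [6] / [7];  common shape = (2, 1, 1, 1, 1, 1)

Row-insert the values π_1, π_2, … into P one at a time, bumping the leftmost entry strictly greater than the inserted value down to the next row. The recording tableau Q records, in position (i, j), the step at which that cell was added to P.
  Insert 7 (step 1): P = [7];  Q = [1]
  Insert 6 (step 2): P = [6] / [7];  Q = [1] / [2]
  Insert 5 (step 3): P = [5] / [6] / [7];  Q = [1] / [2] / [3]
  Insert 2 (step 4): P = [2] / [5] / [6] / [7];  Q = [1] / [2] / [3] / [4]
  Insert 4 (step 5): P = [2, 4] / [5] / [6] / [7];  Q = [1, 5] / [2] / [3] / [4]
  Insert 3 (step 6): P = [2, 3] / [4] / [5] / [6] / [7];  Q = [1, 5] / [2] / [3] / [4] / [6]
  Insert 1 (step 7): P = [1, 3] / [2] / [4] / [5] / [6] / [7];  Q = [1, 5] / [2] / [3] / [4] / [6] / [7]
Final shape: (2, 1, 1, 1, 1, 1).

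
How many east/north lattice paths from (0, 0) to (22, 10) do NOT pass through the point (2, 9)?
Number of paths = 64511085

Total paths from (0, 0) to (22, 10): C(32, 22) = 64512240. Paths through (2, 9): (paths (0, 0) → (2, 9)) × (paths (2, 9) → (22, 10)) = C(11, 2) · C(21, 20) = 55 · 21 = 1155. Avoidance count = 64512240 − 1155 = 64511085.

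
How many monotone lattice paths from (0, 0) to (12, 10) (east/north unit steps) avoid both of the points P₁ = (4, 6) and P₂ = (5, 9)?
Number of paths = 533400

Inclusion–exclusion. Total paths: C(22, 12) = 646646. Through P₁: C(10, 4)·C(12, 8) = 103950. Through P₂: C(14, 5)·C(8, 7) = 16016. Since P₁ is strictly southwest of P₂, a monotone path through both must visit P₁ then P₂; paths through both = C(10, 4)·C(4, 1)·C(8, 7) = 6720. Avoid both = 646646 − 103950 − 16016 + 6720 = 533400.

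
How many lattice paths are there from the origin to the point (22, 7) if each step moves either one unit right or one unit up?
Number of paths = 1560780

A monotone lattice path from (0, 0) to (22, 7) consists of 22 east steps and 7 north steps in some order, so it is determined by which 22 of the 29 steps are east. The count is C(29, 22) = 1560780.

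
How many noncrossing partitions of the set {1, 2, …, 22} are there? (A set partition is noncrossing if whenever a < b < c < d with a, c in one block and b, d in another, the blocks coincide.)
C_22 = 91482563640

These noncrossing partitions are counted by the Catalan number C_n = (1/(n + 1)) · C(2n, n). For n = 22: C_22 = (1/23) · C(44, 22) = 2104098963720/23 = 91482563640.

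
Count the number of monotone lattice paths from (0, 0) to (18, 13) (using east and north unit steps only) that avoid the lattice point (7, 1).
Number of paths = 195436451

Total paths from (0, 0) to (18, 13): C(31, 18) = 206253075. Paths through (7, 1): (paths (0, 0) → (7, 1)) × (paths (7, 1) → (18, 13)) = C(8, 7) · C(23, 11) = 8 · 1352078 = 10816624. Avoidance count = 206253075 − 10816624 = 195436451.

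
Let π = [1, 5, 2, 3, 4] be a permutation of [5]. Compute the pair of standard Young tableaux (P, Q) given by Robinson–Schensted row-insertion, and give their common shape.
P = [1, 2, 3, 4] / [5];  Q = [1, 2, 4, 5] / [3];  common shape = (4, 1)

Row-insert the values π_1, π_2, … into P one at a time, bumping the leftmost entry strictly greater than the inserted value down to the next row. The recording tableau Q records, in position (i, j), the step at which that cell was added to P.
  Insert 1 (step 1): P = [1];  Q = [1]
  Insert 5 (step 2): P = [1, 5];  Q = [1, 2]
  Insert 2 (step 3): P = [1, 2] / [5];  Q = [1, 2] / [3]
  Insert 3 (step 4): P = [1, 2, 3] / [5];  Q = [1, 2, 4] / [3]
  Insert 4 (step 5): P = [1, 2, 3, 4] / [5];  Q = [1, 2, 4, 5] / [3]
Final shape: (4, 1).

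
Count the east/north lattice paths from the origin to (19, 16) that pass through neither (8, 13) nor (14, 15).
Number of paths = 3554692350

Inclusion–exclusion. Total paths: C(35, 19) = 4059928950. Through P₁: C(21, 8)·C(14, 11) = 74070360. Through P₂: C(29, 14)·C(6, 5) = 465352560. Since P₁ is strictly southwest of P₂, a monotone path through both must visit P₁ then P₂; paths through both = C(21, 8)·C(8, 6)·C(6, 5) = 34186320. Avoid both = 4059928950 − 74070360 − 465352560 + 34186320 = 3554692350.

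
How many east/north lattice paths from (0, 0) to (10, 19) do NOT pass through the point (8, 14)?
Number of paths = 13314840

Total paths from (0, 0) to (10, 19): C(29, 10) = 20030010. Paths through (8, 14): (paths (0, 0) → (8, 14)) × (paths (8, 14) → (10, 19)) = C(22, 8) · C(7, 2) = 319770 · 21 = 6715170. Avoidance count = 20030010 − 6715170 = 13314840.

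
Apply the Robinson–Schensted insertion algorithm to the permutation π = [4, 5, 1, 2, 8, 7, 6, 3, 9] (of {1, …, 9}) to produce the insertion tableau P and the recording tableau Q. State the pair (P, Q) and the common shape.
P = [1, 2, 3, 9] / [4, 5, 6] / [7] / [8];  Q = [1, 2, 5, 9] / [3, 4, 6] / [7] / [8];  common shape = (4, 3, 1, 1)

Row-insert the values π_1, π_2, … into P one at a time, bumping the leftmost entry strictly greater than the inserted value down to the next row. The recording tableau Q records, in position (i, j), the step at which that cell was added to P.
  Insert 4 (step 1): P = [4];  Q = [1]
  Insert 5 (step 2): P = [4, 5];  Q = [1, 2]
  Insert 1 (step 3): P = [1, 5] / [4];  Q = [1, 2] / [3]
  Insert 2 (step 4): P = [1, 2] / [4, 5];  Q = [1, 2] / [3, 4]
  Insert 8 (step 5): P = [1, 2, 8] / [4, 5];  Q = [1, 2, 5] / [3, 4]
  Insert 7 (step 6): P = [1, 2, 7] / [4, 5, 8];  Q = [1, 2, 5] / [3, 4, 6]
  Insert 6 (step 7): P = [1, 2, 6] / [4, 5, 7] / [8];  Q = [1, 2, 5] / [3, 4, 6] / [7]
  Insert 3 (step 8): P = [1, 2, 3] / [4, 5, 6] / [7] / [8];  Q = [1, 2, 5] / [3, 4, 6] / [7] / [8]
  Insert 9 (step 9): P = [1, 2, 3, 9] / [4, 5, 6] / [7] / [8];  Q = [1, 2, 5, 9] / [3, 4, 6] / [7] / [8]
Final shape: (4, 3, 1, 1).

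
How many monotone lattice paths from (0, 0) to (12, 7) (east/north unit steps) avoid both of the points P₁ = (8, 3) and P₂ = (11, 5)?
Number of paths = 30684

Inclusion–exclusion. Total paths: C(19, 12) = 50388. Through P₁: C(11, 8)·C(8, 4) = 11550. Through P₂: C(16, 11)·C(3, 1) = 13104. Since P₁ is strictly southwest of P₂, a monotone path through both must visit P₁ then P₂; paths through both = C(11, 8)·C(5, 3)·C(3, 1) = 4950. Avoid both = 50388 − 11550 − 13104 + 4950 = 30684.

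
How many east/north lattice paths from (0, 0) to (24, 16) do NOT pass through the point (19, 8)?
Number of paths = 59994865125

Total paths from (0, 0) to (24, 16): C(40, 24) = 62852101650. Paths through (19, 8): (paths (0, 0) → (19, 8)) × (paths (19, 8) → (24, 16)) = C(27, 19) · C(13, 5) = 2220075 · 1287 = 2857236525. Avoidance count = 62852101650 − 2857236525 = 59994865125.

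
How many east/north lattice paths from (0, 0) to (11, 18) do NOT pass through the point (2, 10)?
Number of paths = 32992830

Total paths from (0, 0) to (11, 18): C(29, 11) = 34597290. Paths through (2, 10): (paths (0, 0) → (2, 10)) × (paths (2, 10) → (11, 18)) = C(12, 2) · C(17, 9) = 66 · 24310 = 1604460. Avoidance count = 34597290 − 1604460 = 32992830.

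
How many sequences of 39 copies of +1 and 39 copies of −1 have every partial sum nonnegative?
C_39 = 680425371729975800390

These ballot sequences are counted by the Catalan number C_n = (1/(n + 1)) · C(2n, n). For n = 39: C_39 = (1/40) · C(78, 39) = 27217014869199032015600/40 = 680425371729975800390.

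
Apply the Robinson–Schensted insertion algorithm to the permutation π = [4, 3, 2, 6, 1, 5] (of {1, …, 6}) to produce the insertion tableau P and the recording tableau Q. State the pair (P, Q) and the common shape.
P = [1, 5] / [2, 6] / [3] / [4];  Q = [1, 4] / [2, 6] / [3] / [5];  common shape = (2, 2, 1, 1)

Row-insert the values π_1, π_2, … into P one at a time, bumping the leftmost entry strictly greater than the inserted value down to the next row. The recording tableau Q records, in position (i, j), the step at which that cell was added to P.
  Insert 4 (step 1): P = [4];  Q = [1]
  Insert 3 (step 2): P = [3] / [4];  Q = [1] / [2]
  Insert 2 (step 3): P = [2] / [3] / [4];  Q = [1] / [2] / [3]
  Insert 6 (step 4): P = [2, 6] / [3] / [4];  Q = [1, 4] / [2] / [3]
  Insert 1 (step 5): P = [1, 6] / [2] / [3] / [4];  Q = [1, 4] / [2] / [3] / [5]
  Insert 5 (step 6): P = [1, 5] / [2, 6] / [3] / [4];  Q = [1, 4] / [2, 6] / [3] / [5]
Final shape: (2, 2, 1, 1).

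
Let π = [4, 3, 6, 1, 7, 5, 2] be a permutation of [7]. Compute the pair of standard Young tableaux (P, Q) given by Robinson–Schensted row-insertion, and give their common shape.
P = [1, 2, 7] / [3, 5] / [4, 6];  Q = [1, 3, 5] / [2, 6] / [4, 7];  common shape = (3, 2, 2)

Row-insert the values π_1, π_2, … into P one at a time, bumping the leftmost entry strictly greater than the inserted value down to the next row. The recording tableau Q records, in position (i, j), the step at which that cell was added to P.
  Insert 4 (step 1): P = [4];  Q = [1]
  Insert 3 (step 2): P = [3] / [4];  Q = [1] / [2]
  Insert 6 (step 3): P = [3, 6] / [4];  Q = [1, 3] / [2]
  Insert 1 (step 4): P = [1, 6] / [3] / [4];  Q = [1, 3] / [2] / [4]
  Insert 7 (step 5): P = [1, 6, 7] / [3] / [4];  Q = [1, 3, 5] / [2] / [4]
  Insert 5 (step 6): P = [1, 5, 7] / [3, 6] / [4];  Q = [1, 3, 5] / [2, 6] / [4]
  Insert 2 (step 7): P = [1, 2, 7] / [3, 5] / [4, 6];  Q = [1, 3, 5] / [2, 6] / [4, 7]
Final shape: (3, 2, 2).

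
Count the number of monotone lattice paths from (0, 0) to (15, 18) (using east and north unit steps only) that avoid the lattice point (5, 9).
Number of paths = 852217564

Total paths from (0, 0) to (15, 18): C(33, 15) = 1037158320. Paths through (5, 9): (paths (0, 0) → (5, 9)) × (paths (5, 9) → (15, 18)) = C(14, 5) · C(19, 10) = 2002 · 92378 = 184940756. Avoidance count = 1037158320 − 184940756 = 852217564.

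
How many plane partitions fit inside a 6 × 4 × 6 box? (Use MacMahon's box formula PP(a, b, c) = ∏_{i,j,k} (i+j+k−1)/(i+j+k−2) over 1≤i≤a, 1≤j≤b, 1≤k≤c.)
PP(6, 4, 6) = 1447482465

Evaluate the triple product over i = 1..6, j = 1..4, k = 1..6. The factors are (2/1) · (3/2) · (4/3) · (5/4) · (6/5) · (7/6) · (3/2) · (4/3) · … (144 factors total). The numerators and denominators telescope so the product is an integer; carrying out the multiplication exactly gives PP(6, 4, 6) = 1447482465.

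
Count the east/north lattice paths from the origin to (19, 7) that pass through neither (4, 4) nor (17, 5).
Number of paths = 448556

Inclusion–exclusion. Total paths: C(26, 19) = 657800. Through P₁: C(8, 4)·C(18, 15) = 57120. Through P₂: C(22, 17)·C(4, 2) = 158004. Since P₁ is strictly southwest of P₂, a monotone path through both must visit P₁ then P₂; paths through both = C(8, 4)·C(14, 13)·C(4, 2) = 5880. Avoid both = 657800 − 57120 − 158004 + 5880 = 448556.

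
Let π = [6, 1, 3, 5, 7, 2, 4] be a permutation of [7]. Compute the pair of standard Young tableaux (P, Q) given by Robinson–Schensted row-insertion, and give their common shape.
P = [1, 2, 4, 7] / [3, 5] / [6];  Q = [1, 3, 4, 5] / [2, 7] / [6];  common shape = (4, 2, 1)

Row-insert the values π_1, π_2, … into P one at a time, bumping the leftmost entry strictly greater than the inserted value down to the next row. The recording tableau Q records, in position (i, j), the step at which that cell was added to P.
  Insert 6 (step 1): P = [6];  Q = [1]
  Insert 1 (step 2): P = [1] / [6];  Q = [1] / [2]
  Insert 3 (step 3): P = [1, 3] / [6];  Q = [1, 3] / [2]
  Insert 5 (step 4): P = [1, 3, 5] / [6];  Q = [1, 3, 4] / [2]
  Insert 7 (step 5): P = [1, 3, 5, 7] / [6];  Q = [1, 3, 4, 5] / [2]
  Insert 2 (step 6): P = [1, 2, 5, 7] / [3] / [6];  Q = [1, 3, 4, 5] / [2] / [6]
  Insert 4 (step 7): P = [1, 2, 4, 7] / [3, 5] / [6];  Q = [1, 3, 4, 5] / [2, 7] / [6]
Final shape: (4, 2, 1).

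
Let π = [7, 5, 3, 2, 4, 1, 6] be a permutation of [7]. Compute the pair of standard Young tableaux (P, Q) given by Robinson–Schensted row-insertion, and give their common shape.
P = [1, 4, 6] / [2] / [3] / [5] / [7];  Q = [1, 5, 7] / [2] / [3] / [4] / [6];  common shape = (3, 1, 1, 1, 1)

Row-insert the values π_1, π_2, … into P one at a time, bumping the leftmost entry strictly greater than the inserted value down to the next row. The recording tableau Q records, in position (i, j), the step at which that cell was added to P.
  Insert 7 (step 1): P = [7];  Q = [1]
  Insert 5 (step 2): P = [5] / [7];  Q = [1] / [2]
  Insert 3 (step 3): P = [3] / [5] / [7];  Q = [1] / [2] / [3]
  Insert 2 (step 4): P = [2] / [3] / [5] / [7];  Q = [1] / [2] / [3] / [4]
  Insert 4 (step 5): P = [2, 4] / [3] / [5] / [7];  Q = [1, 5] / [2] / [3] / [4]
  Insert 1 (step 6): P = [1, 4] / [2] / [3] / [5] / [7];  Q = [1, 5] / [2] / [3] / [4] / [6]
  Insert 6 (step 7): P = [1, 4, 6] / [2] / [3] / [5] / [7];  Q = [1, 5, 7] / [2] / [3] / [4] / [6]
Final shape: (3, 1, 1, 1, 1).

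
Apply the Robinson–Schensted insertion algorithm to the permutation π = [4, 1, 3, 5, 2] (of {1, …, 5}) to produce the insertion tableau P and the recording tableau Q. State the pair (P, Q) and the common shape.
P = [1, 2, 5] / [3] / [4];  Q = [1, 3, 4] / [2] / [5];  common shape = (3, 1, 1)

Row-insert the values π_1, π_2, … into P one at a time, bumping the leftmost entry strictly greater than the inserted value down to the next row. The recording tableau Q records, in position (i, j), the step at which that cell was added to P.
  Insert 4 (step 1): P = [4];  Q = [1]
  Insert 1 (step 2): P = [1] / [4];  Q = [1] / [2]
  Insert 3 (step 3): P = [1, 3] / [4];  Q = [1, 3] / [2]
  Insert 5 (step 4): P = [1, 3, 5] / [4];  Q = [1, 3, 4] / [2]
  Insert 2 (step 5): P = [1, 2, 5] / [3] / [4];  Q = [1, 3, 4] / [2] / [5]
Final shape: (3, 1, 1).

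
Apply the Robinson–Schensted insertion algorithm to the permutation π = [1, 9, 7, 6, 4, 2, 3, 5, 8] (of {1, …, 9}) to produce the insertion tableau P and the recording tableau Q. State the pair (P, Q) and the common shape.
P = [1, 2, 3, 5, 8] / [4] / [6] / [7] / [9];  Q = [1, 2, 7, 8, 9] / [3] / [4] / [5] / [6];  common shape = (5, 1, 1, 1, 1)

Row-insert the values π_1, π_2, … into P one at a time, bumping the leftmost entry strictly greater than the inserted value down to the next row. The recording tableau Q records, in position (i, j), the step at which that cell was added to P.
  Insert 1 (step 1): P = [1];  Q = [1]
  Insert 9 (step 2): P = [1, 9];  Q = [1, 2]
  Insert 7 (step 3): P = [1, 7] / [9];  Q = [1, 2] / [3]
  Insert 6 (step 4): P = [1, 6] / [7] / [9];  Q = [1, 2] / [3] / [4]
  Insert 4 (step 5): P = [1, 4] / [6] / [7] / [9];  Q = [1, 2] / [3] / [4] / [5]
  Insert 2 (step 6): P = [1, 2] / [4] / [6] / [7] / [9];  Q = [1, 2] / [3] / [4] / [5] / [6]
  Insert 3 (step 7): P = [1, 2, 3] / [4] / [6] / [7] / [9];  Q = [1, 2, 7] / [3] / [4] / [5] / [6]
  Insert 5 (step 8): P = [1, 2, 3, 5] / [4] / [6] / [7] / [9];  Q = [1, 2, 7, 8] / [3] / [4] / [5] / [6]
  Insert 8 (step 9): P = [1, 2, 3, 5, 8] / [4] / [6] / [7] / [9];  Q = [1, 2, 7, 8, 9] / [3] / [4] / [5] / [6]
Final shape: (5, 1, 1, 1, 1).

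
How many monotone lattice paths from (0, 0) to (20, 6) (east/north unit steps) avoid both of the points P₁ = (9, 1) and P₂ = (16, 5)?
Number of paths = 101305

Inclusion–exclusion. Total paths: C(26, 20) = 230230. Through P₁: C(10, 9)·C(16, 11) = 43680. Through P₂: C(21, 16)·C(5, 4) = 101745. Since P₁ is strictly southwest of P₂, a monotone path through both must visit P₁ then P₂; paths through both = C(10, 9)·C(11, 7)·C(5, 4) = 16500. Avoid both = 230230 − 43680 − 101745 + 16500 = 101305.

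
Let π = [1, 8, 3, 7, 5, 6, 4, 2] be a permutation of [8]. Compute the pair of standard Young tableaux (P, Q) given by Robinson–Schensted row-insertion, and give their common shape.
P = [1, 2, 4, 6] / [3] / [5] / [7] / [8];  Q = [1, 2, 4, 6] / [3] / [5] / [7] / [8];  common shape = (4, 1, 1, 1, 1)

Row-insert the values π_1, π_2, … into P one at a time, bumping the leftmost entry strictly greater than the inserted value down to the next row. The recording tableau Q records, in position (i, j), the step at which that cell was added to P.
  Insert 1 (step 1): P = [1];  Q = [1]
  Insert 8 (step 2): P = [1, 8];  Q = [1, 2]
  Insert 3 (step 3): P = [1, 3] / [8];  Q = [1, 2] / [3]
  Insert 7 (step 4): P = [1, 3, 7] / [8];  Q = [1, 2, 4] / [3]
  Insert 5 (step 5): P = [1, 3, 5] / [7] / [8];  Q = [1, 2, 4] / [3] / [5]
  Insert 6 (step 6): P = [1, 3, 5, 6] / [7] / [8];  Q = [1, 2, 4, 6] / [3] / [5]
  Insert 4 (step 7): P = [1, 3, 4, 6] / [5] / [7] / [8];  Q = [1, 2, 4, 6] / [3] / [5] / [7]
  Insert 2 (step 8): P = [1, 2, 4, 6] / [3] / [5] / [7] / [8];  Q = [1, 2, 4, 6] / [3] / [5] / [7] / [8]
Final shape: (4, 1, 1, 1, 1).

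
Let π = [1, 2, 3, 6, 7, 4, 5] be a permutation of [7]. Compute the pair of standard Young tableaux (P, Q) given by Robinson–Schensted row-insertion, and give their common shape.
P = [1, 2, 3, 4, 5] / [6, 7];  Q = [1, 2, 3, 4, 5] / [6, 7];  common shape = (5, 2)

Row-insert the values π_1, π_2, … into P one at a time, bumping the leftmost entry strictly greater than the inserted value down to the next row. The recording tableau Q records, in position (i, j), the step at which that cell was added to P.
  Insert 1 (step 1): P = [1];  Q = [1]
  Insert 2 (step 2): P = [1, 2];  Q = [1, 2]
  Insert 3 (step 3): P = [1, 2, 3];  Q = [1, 2, 3]
  Insert 6 (step 4): P = [1, 2, 3, 6];  Q = [1, 2, 3, 4]
  Insert 7 (step 5): P = [1, 2, 3, 6, 7];  Q = [1, 2, 3, 4, 5]
  Insert 4 (step 6): P = [1, 2, 3, 4, 7] / [6];  Q = [1, 2, 3, 4, 5] / [6]
  Insert 5 (step 7): P = [1, 2, 3, 4, 5] / [6, 7];  Q = [1, 2, 3, 4, 5] / [6, 7]
Final shape: (5, 2).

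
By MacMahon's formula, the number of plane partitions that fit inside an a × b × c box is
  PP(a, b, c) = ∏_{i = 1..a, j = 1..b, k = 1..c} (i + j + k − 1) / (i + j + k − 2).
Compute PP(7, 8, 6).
PP(7, 8, 6) = 19702998159210080

Evaluate the triple product over i = 1..7, j = 1..8, k = 1..6. The factors are (2/1) · (3/2) · (4/3) · (5/4) · (6/5) · (7/6) · (3/2) · (4/3) · … (336 factors total). The numerators and denominators telescope so the product is an integer; carrying out the multiplication exactly gives PP(7, 8, 6) = 19702998159210080.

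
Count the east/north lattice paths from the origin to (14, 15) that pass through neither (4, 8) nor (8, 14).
Number of paths = 66421260

Inclusion–exclusion. Total paths: C(29, 14) = 77558760. Through P₁: C(12, 4)·C(17, 10) = 9626760. Through P₂: C(22, 8)·C(7, 6) = 2238390. Since P₁ is strictly southwest of P₂, a monotone path through both must visit P₁ then P₂; paths through both = C(12, 4)·C(10, 4)·C(7, 6) = 727650. Avoid both = 77558760 − 9626760 − 2238390 + 727650 = 66421260.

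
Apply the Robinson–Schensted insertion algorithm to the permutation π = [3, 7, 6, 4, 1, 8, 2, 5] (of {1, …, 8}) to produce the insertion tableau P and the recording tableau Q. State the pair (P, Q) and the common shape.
P = [1, 2, 5] / [3, 4, 8] / [6] / [7];  Q = [1, 2, 6] / [3, 7, 8] / [4] / [5];  common shape = (3, 3, 1, 1)

Row-insert the values π_1, π_2, … into P one at a time, bumping the leftmost entry strictly greater than the inserted value down to the next row. The recording tableau Q records, in position (i, j), the step at which that cell was added to P.
  Insert 3 (step 1): P = [3];  Q = [1]
  Insert 7 (step 2): P = [3, 7];  Q = [1, 2]
  Insert 6 (step 3): P = [3, 6] / [7];  Q = [1, 2] / [3]
  Insert 4 (step 4): P = [3, 4] / [6] / [7];  Q = [1, 2] / [3] / [4]
  Insert 1 (step 5): P = [1, 4] / [3] / [6] / [7];  Q = [1, 2] / [3] / [4] / [5]
  Insert 8 (step 6): P = [1, 4, 8] / [3] / [6] / [7];  Q = [1, 2, 6] / [3] / [4] / [5]
  Insert 2 (step 7): P = [1, 2, 8] / [3, 4] / [6] / [7];  Q = [1, 2, 6] / [3, 7] / [4] / [5]
  Insert 5 (step 8): P = [1, 2, 5] / [3, 4, 8] / [6] / [7];  Q = [1, 2, 6] / [3, 7, 8] / [4] / [5]
Final shape: (3, 3, 1, 1).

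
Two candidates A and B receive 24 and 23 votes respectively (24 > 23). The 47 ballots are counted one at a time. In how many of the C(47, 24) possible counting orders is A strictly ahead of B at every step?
Strict-lead orderings = 343059613650

Total orderings of the 47 votes with 24 for A: C(47, 24) = 16123801841550. By the Bertrand ballot formula (Cycle Lemma / reflection principle), the number of orderings in which A is strictly ahead of B throughout is (p − q)/(p + q) · C(p + q, p) = (24 − 23)/(24 + 23) · 16123801841550 = 343059613650.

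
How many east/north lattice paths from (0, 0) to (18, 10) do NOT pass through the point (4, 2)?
Number of paths = 8326560

Total paths from (0, 0) to (18, 10): C(28, 18) = 13123110. Paths through (4, 2): (paths (0, 0) → (4, 2)) × (paths (4, 2) → (18, 10)) = C(6, 4) · C(22, 14) = 15 · 319770 = 4796550. Avoidance count = 13123110 − 4796550 = 8326560.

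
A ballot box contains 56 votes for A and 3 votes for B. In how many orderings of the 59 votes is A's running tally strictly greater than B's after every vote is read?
Strict-lead orderings = 29203

Total orderings of the 59 votes with 56 for A: C(59, 56) = 32509. By the Bertrand ballot formula (Cycle Lemma / reflection principle), the number of orderings in which A is strictly ahead of B throughout is (p − q)/(p + q) · C(p + q, p) = (56 − 3)/(56 + 3) · 32509 = 29203.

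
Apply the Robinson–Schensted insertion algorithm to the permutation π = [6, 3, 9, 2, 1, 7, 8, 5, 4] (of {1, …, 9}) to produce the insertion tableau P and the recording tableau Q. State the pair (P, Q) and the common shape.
P = [1, 4, 8] / [2, 5] / [3, 7] / [6, 9];  Q = [1, 3, 7] / [2, 6] / [4, 8] / [5, 9];  common shape = (3, 2, 2, 2)

Row-insert the values π_1, π_2, … into P one at a time, bumping the leftmost entry strictly greater than the inserted value down to the next row. The recording tableau Q records, in position (i, j), the step at which that cell was added to P.
  Insert 6 (step 1): P = [6];  Q = [1]
  Insert 3 (step 2): P = [3] / [6];  Q = [1] / [2]
  Insert 9 (step 3): P = [3, 9] / [6];  Q = [1, 3] / [2]
  Insert 2 (step 4): P = [2, 9] / [3] / [6];  Q = [1, 3] / [2] / [4]
  Insert 1 (step 5): P = [1, 9] / [2] / [3] / [6];  Q = [1, 3] / [2] / [4] / [5]
  Insert 7 (step 6): P = [1, 7] / [2, 9] / [3] / [6];  Q = [1, 3] / [2, 6] / [4] / [5]
  Insert 8 (step 7): P = [1, 7, 8] / [2, 9] / [3] / [6];  Q = [1, 3, 7] / [2, 6] / [4] / [5]
  Insert 5 (step 8): P = [1, 5, 8] / [2, 7] / [3, 9] / [6];  Q = [1, 3, 7] / [2, 6] / [4, 8] / [5]
  Insert 4 (step 9): P = [1, 4, 8] / [2, 5] / [3, 7] / [6, 9];  Q = [1, 3, 7] / [2, 6] / [4, 8] / [5, 9]
Final shape: (3, 2, 2, 2).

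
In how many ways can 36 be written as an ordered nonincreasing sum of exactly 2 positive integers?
p(36, 2 parts) = 18

Partitions of n into exactly k parts are in bijection with partitions of n − k into at most k parts (subtract 1 from each part). So p(36, exactly 2) = p(34, parts ≤ 2). Computing via the recurrence p(m, j) = p(m, j−1) + p(m−j, j) gives 18.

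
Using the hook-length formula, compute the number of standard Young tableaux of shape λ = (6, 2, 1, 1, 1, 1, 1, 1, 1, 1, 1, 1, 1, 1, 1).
# SYT of shape (6, 2, 1, 1, 1, 1, 1, 1, 1, 1, 1, 1, 1, 1, 1) = 189924

Hook-length formula: f^λ = n! / Π hook(c), product over all cells c of the Young diagram. For λ = (6, 2, 1, 1, 1, 1, 1, 1, 1, 1, 1, 1, 1, 1, 1), n = 21 boxes. Hook lengths by row (left-to-right, top-to-bottom): [20, 6, 4, 3, 2, 1]; [15, 1]; [13]; [12]; [11]; [10]; [9]; [8]; [7]; [6]; [5]; [4]; [3]; [2]; [1]. Product of hooks = 269007298560000. So f^λ = 21! / 269007298560000 = 51090942171709440000 / 269007298560000 = 189924.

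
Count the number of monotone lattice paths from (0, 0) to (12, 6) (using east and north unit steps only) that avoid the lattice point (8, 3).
Number of paths = 12789

Total paths from (0, 0) to (12, 6): C(18, 12) = 18564. Paths through (8, 3): (paths (0, 0) → (8, 3)) × (paths (8, 3) → (12, 6)) = C(11, 8) · C(7, 4) = 165 · 35 = 5775. Avoidance count = 18564 − 5775 = 12789.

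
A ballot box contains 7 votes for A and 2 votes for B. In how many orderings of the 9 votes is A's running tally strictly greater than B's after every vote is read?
Strict-lead orderings = 20

Total orderings of the 9 votes with 7 for A: C(9, 7) = 36. By the Bertrand ballot formula (Cycle Lemma / reflection principle), the number of orderings in which A is strictly ahead of B throughout is (p − q)/(p + q) · C(p + q, p) = (7 − 2)/(7 + 2) · 36 = 20.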